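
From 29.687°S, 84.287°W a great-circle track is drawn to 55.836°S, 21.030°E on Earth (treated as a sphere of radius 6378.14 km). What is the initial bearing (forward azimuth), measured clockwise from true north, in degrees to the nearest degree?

Δλ = 105.317° = 1.8381 rad.
y = sin Δλ · cos φ₂ = (0.9645)(0.5616) = 0.5416
x = cos φ₁ sin φ₂ − sin φ₁ cos φ₂ cos Δλ = (0.8687)(-0.8274) − (-0.4953)(0.5616)(-0.2642) = -0.7923
θ = atan2(y, x) = 145.64°, so the bearing is 146°.

146°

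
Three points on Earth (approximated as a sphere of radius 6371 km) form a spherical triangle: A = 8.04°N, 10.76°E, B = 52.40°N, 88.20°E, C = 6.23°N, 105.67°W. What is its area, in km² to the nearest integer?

Side lengths (central angles): a = 2.0977, b = 2.0075, c = 1.3262 rad; semiperimeter s = 2.7157.
By l'Huilier's theorem, tan(E/4) = √[tan(s/2) tan((s−a)/2) tan((s−b)/2) tan((s−c)/2)], giving spherical excess E = 2.3733 rad.
Area = E·R² = 2.3733 × (6371)² ≈ 96332899 km².

96332899 km²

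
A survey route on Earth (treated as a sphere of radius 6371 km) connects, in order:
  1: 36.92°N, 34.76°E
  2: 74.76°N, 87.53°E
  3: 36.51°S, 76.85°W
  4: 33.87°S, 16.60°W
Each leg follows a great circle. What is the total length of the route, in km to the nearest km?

26081 km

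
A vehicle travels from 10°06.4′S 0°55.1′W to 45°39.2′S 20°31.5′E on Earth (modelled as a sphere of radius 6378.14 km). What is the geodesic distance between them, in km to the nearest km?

Let φ₁ = -0.1764 rad, φ₂ = -0.7968 rad, and Δλ = 0.3743 rad.
cos c = sin φ₁ sin φ₂ + cos φ₁ cos φ₂ cos Δλ = (-0.1755)(-0.7151) + (0.9845)(0.6990)(0.9308) = 0.76601,
so c = arccos(0.76601) = 0.69819 rad.
Distance = R·c = 6378.14 × 0.6982 ≈ 4453 km.

4453 km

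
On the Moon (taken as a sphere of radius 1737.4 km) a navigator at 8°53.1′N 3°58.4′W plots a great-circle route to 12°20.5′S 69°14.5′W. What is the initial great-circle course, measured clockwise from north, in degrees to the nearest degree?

253°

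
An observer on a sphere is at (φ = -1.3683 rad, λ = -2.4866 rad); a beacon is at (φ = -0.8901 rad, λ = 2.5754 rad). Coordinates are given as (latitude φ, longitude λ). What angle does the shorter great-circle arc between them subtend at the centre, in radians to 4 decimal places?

In radians: φ₁ = -1.3683, φ₂ = -0.8901, Δλ = -69.969° = -1.2212 rad.
Haversine: a = sin²(Δφ/2) + cos φ₁ cos φ₂ sin²(Δλ/2) = 0.0561 + (0.2011)(0.6293)(0.3287) = 0.09770.
Central angle c = 2·arcsin(√a) = 0.63578 rad.
So the angular separation is 0.6358 rad.

0.6358 rad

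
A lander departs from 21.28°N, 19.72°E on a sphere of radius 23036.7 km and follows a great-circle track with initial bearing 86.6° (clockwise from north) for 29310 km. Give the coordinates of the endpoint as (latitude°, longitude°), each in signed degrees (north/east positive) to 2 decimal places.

Angular distance δ = d/R = 29310/23036.7 = 1.27232 rad; initial bearing θ = 1.5115 rad.
sin φ₂ = sin φ₁ cos δ + cos φ₁ sin δ cos θ = (0.3629)(0.2941) + (0.9318)(0.9558)(0.0593) = 0.1595, so φ₂ = 9.18°.
Δλ = atan2(sin θ sin δ cos φ₁, cos δ − sin φ₁ sin φ₂) = atan2(0.8890, 0.2362) = 75.124°.
λ₂ = 19.720° + 75.124° = 94.84°.

9.18°, 94.84°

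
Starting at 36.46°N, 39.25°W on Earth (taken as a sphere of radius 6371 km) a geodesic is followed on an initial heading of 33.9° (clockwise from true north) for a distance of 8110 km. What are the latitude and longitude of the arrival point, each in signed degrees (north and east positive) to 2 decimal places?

Angular distance δ = d/R = 8110/6371 = 1.27296 rad; initial bearing θ = 0.5917 rad.
sin φ₂ = sin φ₁ cos δ + cos φ₁ sin δ cos θ = (0.5943)(0.2935) + (0.8043)(0.9560)(0.8300) = 0.8126, so φ₂ = 54.35°.
Δλ = atan2(sin θ sin δ cos φ₁, cos δ − sin φ₁ sin φ₂) = atan2(0.4288, -0.1894) = 113.831°.
λ₂ = -39.250° + 113.831° = 74.58°.

54.35°, 74.58°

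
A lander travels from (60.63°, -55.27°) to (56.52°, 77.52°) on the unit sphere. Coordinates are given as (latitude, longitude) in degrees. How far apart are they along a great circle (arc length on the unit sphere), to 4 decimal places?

0.9967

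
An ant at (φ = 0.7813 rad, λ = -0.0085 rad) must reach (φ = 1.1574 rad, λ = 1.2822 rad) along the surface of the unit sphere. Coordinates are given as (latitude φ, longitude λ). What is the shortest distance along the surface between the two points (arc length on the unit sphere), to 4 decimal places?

0.7616

In radians: φ₁ = 0.7813, φ₂ = 1.1574, Δλ = 73.952° = 1.2907 rad.
Haversine: a = sin²(Δφ/2) + cos φ₁ cos φ₂ sin²(Δλ/2) = 0.0349 + (0.7100)(0.4017)(0.3618) = 0.13813.
Central angle c = 2·arcsin(√a) = 0.76160 rad.
On the unit sphere the arc length equals the central angle: 0.7616.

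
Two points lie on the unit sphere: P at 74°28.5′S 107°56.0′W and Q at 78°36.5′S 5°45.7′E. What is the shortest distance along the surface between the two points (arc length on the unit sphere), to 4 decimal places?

In radians: φ₁ = -1.2998, φ₂ = -1.3720, Δλ = 113.695° = 1.9844 rad.
Haversine: a = sin²(Δφ/2) + cos φ₁ cos φ₂ sin²(Δλ/2) = 0.0013 + (0.2677)(0.1975)(0.7009) = 0.03836.
Central angle c = 2·arcsin(√a) = 0.39424 rad.
On the unit sphere the arc length equals the central angle: 0.3942.

0.3942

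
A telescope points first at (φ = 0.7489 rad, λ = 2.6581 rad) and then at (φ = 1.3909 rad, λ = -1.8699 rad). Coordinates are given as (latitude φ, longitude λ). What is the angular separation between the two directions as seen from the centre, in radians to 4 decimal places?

Let φ₁ = 0.7489 rad, φ₂ = 1.3909 rad, and Δλ = 1.7552 rad.
Haversine: a = sin²(Δφ/2) + cos φ₁ cos φ₂ sin²(Δλ/2) = 0.0996 + (0.7324)(0.1789)(0.5917) = 0.17709.
Central angle c = 2·arcsin(√a) = 0.86870 rad.
So the angular separation is 0.8687 rad.

0.8687 rad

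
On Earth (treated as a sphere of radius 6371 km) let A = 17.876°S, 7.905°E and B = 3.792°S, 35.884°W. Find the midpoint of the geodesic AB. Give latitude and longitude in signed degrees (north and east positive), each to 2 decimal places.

-11.65°, -14.53°

Central angle δ = 0.7872 rad. Interpolating on the sphere with fraction f = 0.5:
P = [sin((1−f)δ)·A + sin(fδ)·B] / sin δ = 0.5414·A + 0.5414·B in Cartesian coordinates,
giving P = (0.9480, -0.2458, -0.2020), i.e. latitude -11.65°, longitude -14.53°.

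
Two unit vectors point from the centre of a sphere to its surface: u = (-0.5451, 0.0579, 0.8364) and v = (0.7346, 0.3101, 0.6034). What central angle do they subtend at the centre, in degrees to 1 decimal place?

83.0°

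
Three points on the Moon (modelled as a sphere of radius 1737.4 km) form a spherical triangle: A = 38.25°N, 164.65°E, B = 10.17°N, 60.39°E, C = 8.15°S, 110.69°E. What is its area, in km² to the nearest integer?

2092943 km²

Side lengths (central angles): a = 0.9306, b = 1.1922, c = 1.6520 rad; semiperimeter s = 1.8874.
By l'Huilier's theorem, tan(E/4) = √[tan(s/2) tan((s−a)/2) tan((s−b)/2) tan((s−c)/2)], giving spherical excess E = 0.6934 rad.
Area = E·R² = 0.6934 × (1737.4)² ≈ 2092943 km².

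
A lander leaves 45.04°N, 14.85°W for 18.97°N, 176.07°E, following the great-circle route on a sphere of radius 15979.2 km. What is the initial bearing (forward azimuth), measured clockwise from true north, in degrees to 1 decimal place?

With φ₁ = 0.7861, φ₂ = 0.3311, Δλ = -2.9510 rad, the forward-azimuth formula gives
θ = atan2( sin Δλ cos φ₂ , cos φ₁ sin φ₂ − sin φ₁ cos φ₂ cos Δλ ) = atan2(-0.1791, 0.8868) = -11.42°.
Adding 360° brings this into [0°, 360°): 348.6°.

348.6°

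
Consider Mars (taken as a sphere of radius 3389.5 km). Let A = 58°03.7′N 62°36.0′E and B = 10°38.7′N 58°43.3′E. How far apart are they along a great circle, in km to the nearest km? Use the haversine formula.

With latitudes φ₁ = 58.062°, φ₂ = 10.645° and longitude difference Δλ = -3.878°:
Haversine: a = sin²(Δφ/2) + cos φ₁ cos φ₂ sin²(Δλ/2) = 0.1617 + (0.5290)(0.9828)(0.0011) = 0.16226.
Central angle c = 2·arcsin(√a) = 0.82919 rad.
Distance = R·c = 3389.5 × 0.8292 ≈ 2811 km.

2811 km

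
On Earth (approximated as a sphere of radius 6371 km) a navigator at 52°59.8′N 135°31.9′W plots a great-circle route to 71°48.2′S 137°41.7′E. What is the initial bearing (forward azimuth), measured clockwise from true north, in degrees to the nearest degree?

208°

With φ₁ = 0.9250, φ₂ = -1.2532, Δλ = -1.5145 rad, the forward-azimuth formula gives
θ = atan2( sin Δλ cos φ₂ , cos φ₁ sin φ₂ − sin φ₁ cos φ₂ cos Δλ ) = atan2(-0.3118, -0.5858) = -151.98°.
Adding 360° brings this into [0°, 360°): 208°.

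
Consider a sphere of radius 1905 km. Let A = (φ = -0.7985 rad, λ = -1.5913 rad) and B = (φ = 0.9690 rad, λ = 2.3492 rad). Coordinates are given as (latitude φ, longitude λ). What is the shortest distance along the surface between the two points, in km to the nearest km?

In radians: φ₁ = -0.7985, φ₂ = 0.9690, Δλ = -134.226° = -2.3427 rad.
cos c = sin φ₁ sin φ₂ + cos φ₁ cos φ₂ cos Δλ = (-0.7163)(0.8243) + (0.6978)(0.5661)(-0.6975) = -0.86600,
so c = arccos(-0.86600) = 2.61794 rad.
Distance = R·c = 1905 × 2.6179 ≈ 4987 km.

4987 km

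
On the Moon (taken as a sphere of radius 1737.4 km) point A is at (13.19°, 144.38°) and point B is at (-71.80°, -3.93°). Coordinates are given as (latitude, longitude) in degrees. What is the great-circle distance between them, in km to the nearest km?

3590 km

Let φ₁ = 0.2302 rad, φ₂ = -1.2531 rad, and Δλ = -2.5885 rad.
cos c = sin φ₁ sin φ₂ + cos φ₁ cos φ₂ cos Δλ = (0.2282)(-0.9500) + (0.9736)(0.3123)(-0.8509) = -0.47552,
so c = arccos(-0.47552) = 2.06635 rad.
Distance = R·c = 1737.4 × 2.0664 ≈ 3590 km.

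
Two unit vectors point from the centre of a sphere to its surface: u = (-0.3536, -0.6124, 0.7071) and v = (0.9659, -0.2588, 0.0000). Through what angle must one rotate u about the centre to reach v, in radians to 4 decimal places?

1.7549 rad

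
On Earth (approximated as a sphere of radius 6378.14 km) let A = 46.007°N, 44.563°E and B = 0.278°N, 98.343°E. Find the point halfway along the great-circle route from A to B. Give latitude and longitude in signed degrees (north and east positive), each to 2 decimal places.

The central angle between A and B is δ = 1.1441 rad.
With f = 0.5, the slerp weights are sin((1−f)δ)/sin δ = 0.5947 and sin(fδ)/sin δ = 0.5947.
Weighted sum of the unit vectors: (0.5947)·(0.4949,0.4874,0.7194) + (0.5947)·(-0.1451,0.9894,0.0049) = (0.2080, 0.8782, 0.4307).
Converting back: φ = atan2(z, √(x²+y²)) = 25.51°, λ = atan2(y, x) = 76.68°.

25.51°, 76.68°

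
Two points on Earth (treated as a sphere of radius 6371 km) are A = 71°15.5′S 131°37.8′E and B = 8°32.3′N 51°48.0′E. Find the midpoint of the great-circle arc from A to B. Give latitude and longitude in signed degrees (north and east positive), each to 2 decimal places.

The central angle between A and B is δ = 1.6554 rad.
With f = 0.5, the slerp weights are sin((1−f)δ)/sin δ = 0.7390 and sin(fδ)/sin δ = 0.7390.
Weighted sum of the unit vectors: (0.7390)·(-0.2134,0.2402,-0.9470) + (0.7390)·(0.6116,0.7771,0.1485) = (0.2942, 0.7518, -0.5901).
Converting back: φ = atan2(z, √(x²+y²)) = -36.16°, λ = atan2(y, x) = 68.63°.

-36.16°, 68.63°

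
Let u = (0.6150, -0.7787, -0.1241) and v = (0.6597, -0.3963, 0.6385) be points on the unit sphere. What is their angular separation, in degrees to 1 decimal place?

50.6°

u·v = 0.6351; |u| = 1.0000, |v| = 1.0000.
cos θ = (u·v)/(|u||v|) = 0.6351, so θ = 50.6°.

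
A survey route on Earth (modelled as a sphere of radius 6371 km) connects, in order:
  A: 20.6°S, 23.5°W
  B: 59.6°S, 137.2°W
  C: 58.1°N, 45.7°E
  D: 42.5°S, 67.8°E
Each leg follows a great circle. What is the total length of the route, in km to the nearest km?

40437 km

Leg A→B: central angle 1.4575 rad, distance 9285.6 km.
Leg B→C: central angle 3.1046 rad, distance 19779.2 km.
Leg C→D: central angle 1.7850 rad, distance 11372.3 km.
Total: 9285.6 + 19779.2 + 11372.3 ≈ 40437 km.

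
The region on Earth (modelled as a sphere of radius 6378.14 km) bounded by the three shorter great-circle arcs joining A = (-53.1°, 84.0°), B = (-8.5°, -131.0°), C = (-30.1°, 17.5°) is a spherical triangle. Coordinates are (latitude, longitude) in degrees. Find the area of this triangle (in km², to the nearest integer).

Side lengths (central angles): a = 2.2856, b = 0.9170, c = 1.9479 rad; semiperimeter s = 2.5752.
By l'Huilier's theorem, tan(E/4) = √[tan(s/2) tan((s−a)/2) tan((s−b)/2) tan((s−c)/2)], giving spherical excess E = 1.5948 rad.
Area = E·R² = 1.5948 × (6378.14)² ≈ 64879441 km².

64879441 km²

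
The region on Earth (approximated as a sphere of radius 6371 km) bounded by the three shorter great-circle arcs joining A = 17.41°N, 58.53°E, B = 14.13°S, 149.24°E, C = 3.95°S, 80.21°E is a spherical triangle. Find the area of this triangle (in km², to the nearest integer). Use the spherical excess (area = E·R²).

Side lengths (central angles): a = 1.1993, b = 0.5277, c = 1.6554 rad; semiperimeter s = 1.6912.
By l'Huilier's theorem, tan(E/4) = √[tan(s/2) tan((s−a)/2) tan((s−b)/2) tan((s−c)/2)], giving spherical excess E = 0.2306 rad.
Area = E·R² = 0.2306 × (6371)² ≈ 9361837 km².

9361837 km²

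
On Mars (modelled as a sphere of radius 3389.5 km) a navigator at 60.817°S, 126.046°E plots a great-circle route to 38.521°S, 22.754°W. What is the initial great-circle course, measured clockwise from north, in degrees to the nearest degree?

205°

Δλ = -148.800° = -2.5970 rad.
y = sin Δλ · cos φ₂ = (-0.5180)(0.7824) = -0.4053
x = cos φ₁ sin φ₂ − sin φ₁ cos φ₂ cos Δλ = (0.4876)(-0.6228) − (-0.8731)(0.7824)(-0.8554) = -0.8880
θ = atan2(y, x) = -155.47°; adding 360° gives 205°.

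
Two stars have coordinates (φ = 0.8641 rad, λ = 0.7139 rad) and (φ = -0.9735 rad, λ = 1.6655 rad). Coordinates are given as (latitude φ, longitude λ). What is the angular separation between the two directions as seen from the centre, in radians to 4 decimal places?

Let φ₁ = 0.8641 rad, φ₂ = -0.9735 rad, and Δλ = 0.9516 rad.
cos c = sin φ₁ sin φ₂ + cos φ₁ cos φ₂ cos Δλ = (0.7605)(-0.8269) + (0.6493)(0.5624)(0.5804) = -0.41689,
so c = arccos(-0.41689) = 2.00082 rad.
So the angular separation is 2.0008 rad.

2.0008 rad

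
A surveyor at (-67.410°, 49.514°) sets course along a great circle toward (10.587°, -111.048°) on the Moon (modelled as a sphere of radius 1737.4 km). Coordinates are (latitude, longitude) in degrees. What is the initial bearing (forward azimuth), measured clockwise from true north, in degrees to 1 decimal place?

Δλ = -160.562° = -2.8023 rad.
y = sin Δλ · cos φ₂ = (-0.3328)(0.9830) = -0.3271
x = cos φ₁ sin φ₂ − sin φ₁ cos φ₂ cos Δλ = (0.3841)(0.1837) − (-0.9233)(0.9830)(-0.9430) = -0.7853
θ = atan2(y, x) = -157.38°; adding 360° gives 202.6°.

202.6°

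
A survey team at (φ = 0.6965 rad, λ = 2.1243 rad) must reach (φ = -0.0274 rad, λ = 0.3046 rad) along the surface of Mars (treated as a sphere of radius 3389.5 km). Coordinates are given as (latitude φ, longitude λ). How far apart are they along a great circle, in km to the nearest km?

6029 km

With latitudes φ₁ = 39.907°, φ₂ = -1.570° and longitude difference Δλ = -104.261°:
cos c = sin φ₁ sin φ₂ + cos φ₁ cos φ₂ cos Δλ = (0.6415)(-0.0274) + (0.7671)(0.9996)(-0.2463) = -0.20647,
so c = arccos(-0.20647) = 1.77876 rad.
Distance = R·c = 3389.5 × 1.7788 ≈ 6029 km.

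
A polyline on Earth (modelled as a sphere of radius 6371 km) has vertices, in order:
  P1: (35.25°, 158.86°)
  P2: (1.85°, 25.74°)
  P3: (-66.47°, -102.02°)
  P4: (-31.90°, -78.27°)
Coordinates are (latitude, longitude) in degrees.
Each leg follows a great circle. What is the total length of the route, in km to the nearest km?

29567 km

Leg P1→P2: central angle 2.1404 rad, distance 13636.3 km.
Leg P2→P3: central angle 1.8483 rad, distance 11775.4 km.
Leg P3→P4: central angle 0.6522 rad, distance 4155.4 km.
Total: 13636.3 + 11775.4 + 4155.4 ≈ 29567 km.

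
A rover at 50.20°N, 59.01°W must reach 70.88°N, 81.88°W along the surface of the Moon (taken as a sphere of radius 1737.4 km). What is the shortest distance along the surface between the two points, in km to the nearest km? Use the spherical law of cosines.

704 km

Let φ₁ = 0.8762 rad, φ₂ = 1.2371 rad, and Δλ = -0.3992 rad.
cos c = sin φ₁ sin φ₂ + cos φ₁ cos φ₂ cos Δλ = (0.7683)(0.9448) + (0.6401)(0.3275)(0.9214) = 0.91909,
so c = arccos(0.91909) = 0.40504 rad.
Distance = R·c = 1737.4 × 0.4050 ≈ 704 km.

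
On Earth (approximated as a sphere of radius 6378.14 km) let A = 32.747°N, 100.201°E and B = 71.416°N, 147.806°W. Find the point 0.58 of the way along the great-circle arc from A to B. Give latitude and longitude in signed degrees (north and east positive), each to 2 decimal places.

66.41°, 130.20°

Central angle δ = 1.1458 rad. Interpolating on the sphere with fraction f = 0.58:
P = [sin((1−f)δ)·A + sin(fδ)·B] / sin δ = 0.5081·A + 0.6769·B in Cartesian coordinates,
giving P = (-0.2582, 0.3056, 0.9165), i.e. latitude 66.41°, longitude 130.20°.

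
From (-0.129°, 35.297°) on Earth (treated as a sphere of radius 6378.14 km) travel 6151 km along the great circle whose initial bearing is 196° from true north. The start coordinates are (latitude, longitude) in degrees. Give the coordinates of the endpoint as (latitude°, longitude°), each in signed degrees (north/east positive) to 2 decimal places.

Angular distance δ = d/R = 6151/6378.14 = 0.96439 rad; initial bearing θ = 3.4208 rad.
sin φ₂ = sin φ₁ cos δ + cos φ₁ sin δ cos θ = (-0.0023)(0.5699) + (1.0000)(0.8217)(-0.9613) = -0.7912, so φ₂ = -52.29°.
Δλ = atan2(sin θ sin δ cos φ₁, cos δ − sin φ₁ sin φ₂) = atan2(-0.2265, 0.5681) = -21.735°.
λ₂ = 35.297° − 21.735° = 13.56°.

-52.29°, 13.56°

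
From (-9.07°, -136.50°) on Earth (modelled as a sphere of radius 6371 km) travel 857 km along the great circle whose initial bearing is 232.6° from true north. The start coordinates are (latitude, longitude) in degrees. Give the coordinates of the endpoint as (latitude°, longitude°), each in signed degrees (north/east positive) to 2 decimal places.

-13.69°, -142.80°

Angular distance δ = d/R = 857/6371 = 0.13452 rad; initial bearing θ = 4.0596 rad.
sin φ₂ = sin φ₁ cos δ + cos φ₁ sin δ cos θ = (-0.1576)(0.9910) + (0.9875)(0.1341)(-0.6074) = -0.2367, so φ₂ = -13.69°.
Δλ = atan2(sin θ sin δ cos φ₁, cos δ − sin φ₁ sin φ₂) = atan2(-0.1052, 0.9537) = -6.295°.
λ₂ = -136.500° − 6.295° = -142.80°.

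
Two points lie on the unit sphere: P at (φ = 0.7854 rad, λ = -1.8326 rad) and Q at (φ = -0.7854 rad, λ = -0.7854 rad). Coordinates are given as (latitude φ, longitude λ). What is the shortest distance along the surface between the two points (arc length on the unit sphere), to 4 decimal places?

Let φ₁ = 0.7854 rad, φ₂ = -0.7854 rad, and Δλ = 1.0472 rad.
cos c = sin φ₁ sin φ₂ + cos φ₁ cos φ₂ cos Δλ = (0.7071)(-0.7071) + (0.7071)(0.7071)(0.5000) = -0.25000,
so c = arccos(-0.25000) = 1.82348 rad.
On the unit sphere the arc length equals the central angle: 1.8235.

1.8235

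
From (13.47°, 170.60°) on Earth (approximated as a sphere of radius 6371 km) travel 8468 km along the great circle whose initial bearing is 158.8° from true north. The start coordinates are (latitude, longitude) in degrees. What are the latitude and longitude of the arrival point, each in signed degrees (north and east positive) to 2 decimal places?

Angular distance δ = d/R = 8468/6371 = 1.32915 rad; initial bearing θ = 2.7716 rad.
sin φ₂ = sin φ₁ cos δ + cos φ₁ sin δ cos θ = (0.2329)(0.2393) + (0.9725)(0.9709)(-0.9323) = -0.8246, so φ₂ = -55.55°.
Δλ = atan2(sin θ sin δ cos φ₁, cos δ − sin φ₁ sin φ₂) = atan2(0.3415, 0.4314) = 38.363°.
λ₂ = 170.600° + 38.363° = 208.96° → -151.04° after wrapping to (−180°, 180°].

-55.55°, -151.04°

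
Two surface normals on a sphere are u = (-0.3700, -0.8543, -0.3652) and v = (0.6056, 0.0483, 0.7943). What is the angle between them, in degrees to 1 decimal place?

123.7°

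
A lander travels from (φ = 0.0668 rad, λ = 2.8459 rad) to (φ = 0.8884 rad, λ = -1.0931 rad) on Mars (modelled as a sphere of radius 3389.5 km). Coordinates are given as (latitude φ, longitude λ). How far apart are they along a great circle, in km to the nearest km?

Let φ₁ = 0.0668 rad, φ₂ = 0.8884 rad, and Δλ = 2.3442 rad.
cos c = sin φ₁ sin φ₂ + cos φ₁ cos φ₂ cos Δλ = (0.0668)(0.7761) + (0.9978)(0.6307)(-0.6986) = -0.38777,
so c = arccos(-0.38777) = 1.96900 rad.
Distance = R·c = 3389.5 × 1.9690 ≈ 6674 km.

6674 km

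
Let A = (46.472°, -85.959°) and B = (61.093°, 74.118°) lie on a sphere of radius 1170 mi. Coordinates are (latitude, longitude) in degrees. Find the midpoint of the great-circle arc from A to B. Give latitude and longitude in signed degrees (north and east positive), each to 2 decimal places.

Central angle δ = 1.2433 rad. Interpolating on the sphere with fraction f = 0.5:
P = [sin((1−f)δ)·A + sin(fδ)·B] / sin δ = 0.6151·A + 0.6151·B in Cartesian coordinates,
giving P = (0.1112, -0.1366, 0.9844), i.e. latitude 79.86°, longitude -50.85°.

79.86°, -50.85°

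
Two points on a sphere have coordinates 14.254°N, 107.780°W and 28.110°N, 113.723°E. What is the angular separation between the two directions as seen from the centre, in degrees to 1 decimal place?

121.6°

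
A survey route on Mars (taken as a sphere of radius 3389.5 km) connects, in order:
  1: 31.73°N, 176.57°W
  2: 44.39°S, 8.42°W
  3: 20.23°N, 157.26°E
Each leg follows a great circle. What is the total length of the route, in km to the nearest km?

Leg 1→2: central angle 2.8677 rad, distance 9720.2 km.
Leg 2→3: central angle 2.6716 rad, distance 9055.4 km.
Total: 9720.2 + 9055.4 ≈ 18776 km.

18776 km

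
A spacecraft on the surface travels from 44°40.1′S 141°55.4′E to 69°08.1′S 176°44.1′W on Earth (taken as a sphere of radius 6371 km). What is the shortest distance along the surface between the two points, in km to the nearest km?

3570 km

With latitudes φ₁ = -44.668°, φ₂ = -69.135° and longitude difference Δλ = 41.342°:
cos c = sin φ₁ sin φ₂ + cos φ₁ cos φ₂ cos Δλ = (-0.7030)(-0.9344) + (0.7112)(0.3562)(0.7508) = 0.84708,
so c = arccos(0.84708) = 0.56034 rad.
Distance = R·c = 6371 × 0.5603 ≈ 3570 km.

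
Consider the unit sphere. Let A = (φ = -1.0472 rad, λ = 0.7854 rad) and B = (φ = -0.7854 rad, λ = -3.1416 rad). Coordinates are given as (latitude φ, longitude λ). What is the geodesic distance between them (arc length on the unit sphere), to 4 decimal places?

1.2000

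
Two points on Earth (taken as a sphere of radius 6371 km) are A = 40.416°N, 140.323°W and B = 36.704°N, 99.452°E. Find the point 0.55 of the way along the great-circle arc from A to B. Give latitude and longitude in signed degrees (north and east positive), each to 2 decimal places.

Central angle δ = 1.4905 rad. Interpolating on the sphere with fraction f = 0.55:
P = [sin((1−f)δ)·A + sin(fδ)·B] / sin δ = 0.6236·A + 0.7334·B in Cartesian coordinates,
giving P = (-0.4620, 0.2769, 0.8426), i.e. latitude 57.41°, longitude 149.06°.

57.41°, 149.06°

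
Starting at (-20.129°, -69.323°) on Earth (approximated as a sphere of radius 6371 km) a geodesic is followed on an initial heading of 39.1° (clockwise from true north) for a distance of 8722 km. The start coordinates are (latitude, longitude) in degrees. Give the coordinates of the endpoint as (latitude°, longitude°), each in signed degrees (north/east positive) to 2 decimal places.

Angular distance δ = d/R = 8722/6371 = 1.36902 rad; initial bearing θ = 0.6824 rad.
sin φ₂ = sin φ₁ cos δ + cos φ₁ sin δ cos θ = (-0.3441)(0.2004) + (0.9389)(0.9797)(0.7760) = 0.6449, so φ₂ = 40.16°.
Δλ = atan2(sin θ sin δ cos φ₁, cos δ − sin φ₁ sin φ₂) = atan2(0.5801, 0.4223) = 53.945°.
λ₂ = -69.323° + 53.945° = -15.38°.

40.16°, -15.38°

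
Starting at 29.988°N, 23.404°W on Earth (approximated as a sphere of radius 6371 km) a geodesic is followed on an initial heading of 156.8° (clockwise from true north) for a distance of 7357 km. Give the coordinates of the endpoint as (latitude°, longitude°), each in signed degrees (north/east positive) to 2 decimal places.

-31.75°, 1.67°

Angular distance δ = d/R = 7357/6371 = 1.15476 rad; initial bearing θ = 2.7367 rad.
sin φ₂ = sin φ₁ cos δ + cos φ₁ sin δ cos θ = (0.4998)(0.4041) + (0.8661)(0.9147)(-0.9191) = -0.5262, so φ₂ = -31.75°.
Δλ = atan2(sin θ sin δ cos φ₁, cos δ − sin φ₁ sin φ₂) = atan2(0.3121, 0.6671) = 25.071°.
λ₂ = -23.404° + 25.071° = 1.67°.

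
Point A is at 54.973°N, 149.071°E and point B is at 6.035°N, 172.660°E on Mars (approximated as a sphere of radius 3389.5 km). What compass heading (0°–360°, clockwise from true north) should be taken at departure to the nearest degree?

Δλ = 23.589° = 0.4117 rad.
y = sin Δλ · cos φ₂ = (0.4002)(0.9945) = 0.3980
x = cos φ₁ sin φ₂ − sin φ₁ cos φ₂ cos Δλ = (0.5740)(0.1051) − (0.8189)(0.9945)(0.9164) = -0.6860
θ = atan2(y, x) = 149.88°, so the bearing is 150°.

150°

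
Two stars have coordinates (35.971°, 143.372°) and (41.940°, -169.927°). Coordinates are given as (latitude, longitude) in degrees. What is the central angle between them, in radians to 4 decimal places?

Let φ₁ = 0.6278 rad, φ₂ = 0.7320 rad, and Δλ = 0.8151 rad.
Haversine: a = sin²(Δφ/2) + cos φ₁ cos φ₂ sin²(Δλ/2) = 0.0027 + (0.8093)(0.7438)(0.1571) = 0.09728.
Central angle c = 2·arcsin(√a) = 0.63439 rad.
So the angular separation is 0.6344 rad.

0.6344 rad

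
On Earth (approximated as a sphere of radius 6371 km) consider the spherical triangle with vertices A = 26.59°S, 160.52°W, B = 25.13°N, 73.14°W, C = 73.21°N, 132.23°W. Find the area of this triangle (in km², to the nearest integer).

49208486 km²

Side lengths (central angles): a = 0.9993, b = 1.7732, c = 1.7245 rad; semiperimeter s = 2.2485.
By l'Huilier's theorem, tan(E/4) = √[tan(s/2) tan((s−a)/2) tan((s−b)/2) tan((s−c)/2)], giving spherical excess E = 1.2123 rad.
Area = E·R² = 1.2123 × (6371)² ≈ 49208486 km².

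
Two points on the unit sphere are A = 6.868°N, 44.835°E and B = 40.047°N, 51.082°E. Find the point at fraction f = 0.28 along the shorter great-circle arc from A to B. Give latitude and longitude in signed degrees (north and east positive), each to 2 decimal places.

16.18°, 46.30°

The central angle between A and B is δ = 0.5873 rad.
With f = 0.28, the slerp weights are sin((1−f)δ)/sin δ = 0.7406 and sin(fδ)/sin δ = 0.2954.
Weighted sum of the unit vectors: (0.7406)·(0.7041,0.7000,0.1196) + (0.2954)·(0.4809,0.5956,0.6434) = (0.6635, 0.6944, 0.2786).
Converting back: φ = atan2(z, √(x²+y²)) = 16.18°, λ = atan2(y, x) = 46.30°.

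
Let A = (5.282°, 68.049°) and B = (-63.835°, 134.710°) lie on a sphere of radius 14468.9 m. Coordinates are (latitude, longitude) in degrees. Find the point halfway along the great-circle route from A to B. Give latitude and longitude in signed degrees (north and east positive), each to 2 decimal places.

The central angle between A and B is δ = 1.4793 rad.
With f = 0.5, the slerp weights are sin((1−f)δ)/sin δ = 0.6769 and sin(fδ)/sin δ = 0.6769.
Weighted sum of the unit vectors: (0.6769)·(0.3722,0.9236,0.0921) + (0.6769)·(-0.3102,0.3134,-0.8975) = (0.0420, 0.8373, -0.5452).
Converting back: φ = atan2(z, √(x²+y²)) = -33.04°, λ = atan2(y, x) = 87.13°.

-33.04°, 87.13°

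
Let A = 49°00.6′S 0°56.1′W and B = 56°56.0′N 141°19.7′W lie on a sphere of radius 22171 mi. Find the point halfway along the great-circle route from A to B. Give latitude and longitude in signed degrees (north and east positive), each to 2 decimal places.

11.20°, -56.83°

The central angle between A and B is δ = 2.7100 rad.
With f = 0.5, the slerp weights are sin((1−f)δ)/sin δ = 2.3350 and sin(fδ)/sin δ = 2.3350.
Weighted sum of the unit vectors: (2.3350)·(0.6558,-0.0107,-0.7548) + (2.3350)·(-0.4260,-0.3409,0.8380) = (0.5367, -0.8211, 0.1943).
Converting back: φ = atan2(z, √(x²+y²)) = 11.20°, λ = atan2(y, x) = -56.83°.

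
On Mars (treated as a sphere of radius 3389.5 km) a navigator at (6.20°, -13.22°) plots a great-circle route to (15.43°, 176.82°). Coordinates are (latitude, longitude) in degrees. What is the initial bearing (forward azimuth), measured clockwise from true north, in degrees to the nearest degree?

335°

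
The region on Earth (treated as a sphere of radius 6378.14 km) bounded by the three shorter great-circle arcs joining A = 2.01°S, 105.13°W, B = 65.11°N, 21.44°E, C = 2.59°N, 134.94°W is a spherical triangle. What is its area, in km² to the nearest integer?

29600083 km²

Side lengths (central angles): a = 1.9222, b = 0.5263, c = 1.8571 rad; semiperimeter s = 2.1528.
By l'Huilier's theorem, tan(E/4) = √[tan(s/2) tan((s−a)/2) tan((s−b)/2) tan((s−c)/2)], giving spherical excess E = 0.7276 rad.
Area = E·R² = 0.7276 × (6378.14)² ≈ 29600083 km².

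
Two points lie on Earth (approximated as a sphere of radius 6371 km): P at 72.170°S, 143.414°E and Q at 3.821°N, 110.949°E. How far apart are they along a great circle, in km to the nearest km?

8762 km

Let φ₁ = -1.2596 rad, φ₂ = 0.0667 rad, and Δλ = -0.5666 rad.
cos c = sin φ₁ sin φ₂ + cos φ₁ cos φ₂ cos Δλ = (-0.9520)(0.0666) + (0.3062)(0.9978)(0.8437) = 0.19433,
so c = arccos(0.19433) = 1.37522 rad.
Distance = R·c = 6371 × 1.3752 ≈ 8762 km.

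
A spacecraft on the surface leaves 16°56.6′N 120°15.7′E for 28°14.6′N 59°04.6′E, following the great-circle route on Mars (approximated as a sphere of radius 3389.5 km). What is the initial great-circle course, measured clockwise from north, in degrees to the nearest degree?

293°

With φ₁ = 0.2957, φ₂ = 0.4929, Δλ = -1.0679 rad, the forward-azimuth formula gives
θ = atan2( sin Δλ cos φ₂ , cos φ₁ sin φ₂ − sin φ₁ cos φ₂ cos Δλ ) = atan2(-0.7719, 0.3289) = -66.92°.
Adding 360° brings this into [0°, 360°): 293°.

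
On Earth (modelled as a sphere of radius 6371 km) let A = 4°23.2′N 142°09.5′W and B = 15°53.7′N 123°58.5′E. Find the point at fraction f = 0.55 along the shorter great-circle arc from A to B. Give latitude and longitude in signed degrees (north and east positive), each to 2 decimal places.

15.28°, 167.27°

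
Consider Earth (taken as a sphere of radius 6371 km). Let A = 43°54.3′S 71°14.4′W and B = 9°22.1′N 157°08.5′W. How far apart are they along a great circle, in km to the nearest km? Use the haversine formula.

With latitudes φ₁ = -43.905°, φ₂ = 9.368° and longitude difference Δλ = -85.902°:
Haversine: a = sin²(Δφ/2) + cos φ₁ cos φ₂ sin²(Δλ/2) = 0.2010 + (0.7205)(0.9867)(0.4643) = 0.53104.
Central angle c = 2·arcsin(√a) = 1.63291 rad.
Distance = R·c = 6371 × 1.6329 ≈ 10403 km.

10403 km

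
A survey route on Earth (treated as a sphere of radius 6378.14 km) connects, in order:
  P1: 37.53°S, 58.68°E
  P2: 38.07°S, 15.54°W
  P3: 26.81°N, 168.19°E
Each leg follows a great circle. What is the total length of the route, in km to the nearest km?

25076 km

Leg P1→P2: central angle 0.9939 rad, distance 6339.3 km.
Leg P2→P3: central angle 2.9376 rad, distance 18736.3 km.
Total: 6339.3 + 18736.3 ≈ 25076 km.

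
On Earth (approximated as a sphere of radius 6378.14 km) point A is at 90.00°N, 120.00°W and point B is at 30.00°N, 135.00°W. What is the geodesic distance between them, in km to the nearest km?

6679 km

In radians: φ₁ = 1.5708, φ₂ = 0.5236, Δλ = -15.000° = -0.2618 rad.
cos c = sin φ₁ sin φ₂ + cos φ₁ cos φ₂ cos Δλ = (1.0000)(0.5000) + (0.0000)(0.8660)(0.9659) = 0.50000,
so c = arccos(0.50000) = 1.04720 rad.
Distance = R·c = 6378.14 × 1.0472 ≈ 6679 km.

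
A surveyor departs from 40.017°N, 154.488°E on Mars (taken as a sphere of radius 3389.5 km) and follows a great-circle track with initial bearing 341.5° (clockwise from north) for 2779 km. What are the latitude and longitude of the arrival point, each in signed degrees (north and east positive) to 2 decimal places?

75.86°, 82.80°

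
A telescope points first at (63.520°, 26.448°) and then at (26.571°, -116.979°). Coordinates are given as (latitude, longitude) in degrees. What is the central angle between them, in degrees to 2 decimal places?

In radians: φ₁ = 1.1086, φ₂ = 0.4638, Δλ = -143.427° = -2.5033 rad.
cos c = sin φ₁ sin φ₂ + cos φ₁ cos φ₂ cos Δλ = (0.8951)(0.4473) + (0.4459)(0.8944)(-0.8031) = 0.08011,
so c = arccos(0.08011) = 1.49060 rad.
So the angular separation is 85.41°.

85.41°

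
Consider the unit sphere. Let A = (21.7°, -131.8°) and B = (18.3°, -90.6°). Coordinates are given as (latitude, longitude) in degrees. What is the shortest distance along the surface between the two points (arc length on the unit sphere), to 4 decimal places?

With latitudes φ₁ = 21.700°, φ₂ = 18.300° and longitude difference Δλ = 41.200°:
cos c = sin φ₁ sin φ₂ + cos φ₁ cos φ₂ cos Δλ = (0.3697)(0.3140) + (0.9291)(0.9494)(0.7524) = 0.77983,
so c = arccos(0.77983) = 0.67639 rad.
On the unit sphere the arc length equals the central angle: 0.6764.

0.6764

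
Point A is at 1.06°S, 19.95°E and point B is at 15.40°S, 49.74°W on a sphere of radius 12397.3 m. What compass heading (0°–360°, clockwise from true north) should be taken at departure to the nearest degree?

254°

With φ₁ = -0.0185, φ₂ = -0.2688, Δλ = -1.2163 rad, the forward-azimuth formula gives
θ = atan2( sin Δλ cos φ₂ , cos φ₁ sin φ₂ − sin φ₁ cos φ₂ cos Δλ ) = atan2(-0.9042, -0.2593) = -106.00°.
Adding 360° brings this into [0°, 360°): 254°.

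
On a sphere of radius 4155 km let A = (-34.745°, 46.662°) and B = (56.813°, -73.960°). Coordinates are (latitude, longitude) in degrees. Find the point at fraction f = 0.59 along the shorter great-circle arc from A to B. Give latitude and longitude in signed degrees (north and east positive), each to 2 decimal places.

30.04°, -2.43°

Central angle δ = 2.3547 rad. Interpolating on the sphere with fraction f = 0.59:
P = [sin((1−f)δ)·A + sin(fδ)·B] / sin δ = 1.1612·A + 1.3889·B in Cartesian coordinates,
giving P = (0.8649, -0.0367, 0.5006), i.e. latitude 30.04°, longitude -2.43°.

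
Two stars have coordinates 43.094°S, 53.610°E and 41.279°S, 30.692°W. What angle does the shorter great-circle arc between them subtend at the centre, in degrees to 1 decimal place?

59.7°

Let φ₁ = -0.7521 rad, φ₂ = -0.7205 rad, and Δλ = -1.4713 rad.
cos c = sin φ₁ sin φ₂ + cos φ₁ cos φ₂ cos Δλ = (-0.6832)(-0.6597) + (0.7302)(0.7515)(0.0993) = 0.50521,
so c = arccos(0.50521) = 1.04117 rad.
So the angular separation is 59.7°.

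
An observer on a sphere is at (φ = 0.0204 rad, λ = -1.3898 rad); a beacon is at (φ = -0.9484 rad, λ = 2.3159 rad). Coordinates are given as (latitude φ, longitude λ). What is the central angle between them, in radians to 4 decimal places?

In radians: φ₁ = 0.0204, φ₂ = -0.9484, Δλ = -147.679° = -2.5775 rad.
cos c = sin φ₁ sin φ₂ + cos φ₁ cos φ₂ cos Δλ = (0.0204)(-0.8125) + (0.9998)(0.5830)(-0.8451) = -0.50913,
so c = arccos(-0.50913) = 2.10497 rad.
So the angular separation is 2.1050 rad.

2.1050 rad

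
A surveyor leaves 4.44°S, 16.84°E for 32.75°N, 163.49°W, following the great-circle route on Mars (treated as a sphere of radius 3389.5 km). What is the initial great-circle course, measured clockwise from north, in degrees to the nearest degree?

Δλ = 179.670° = 3.1358 rad.
y = sin Δλ · cos φ₂ = (0.0058)(0.8410) = 0.0048
x = cos φ₁ sin φ₂ − sin φ₁ cos φ₂ cos Δλ = (0.9970)(0.5410) − (-0.0774)(0.8410)(-1.0000) = 0.4742
θ = atan2(y, x) = 0.59°, so the bearing is 1°.

1°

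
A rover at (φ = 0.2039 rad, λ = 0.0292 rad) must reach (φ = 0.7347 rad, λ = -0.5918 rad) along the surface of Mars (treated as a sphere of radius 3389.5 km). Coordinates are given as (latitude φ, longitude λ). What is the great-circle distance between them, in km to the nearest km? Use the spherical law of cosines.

2567 km

In radians: φ₁ = 0.2039, φ₂ = 0.7347, Δλ = -35.581° = -0.6210 rad.
cos c = sin φ₁ sin φ₂ + cos φ₁ cos φ₂ cos Δλ = (0.2025)(0.6704) + (0.9793)(0.7420)(0.8133) = 0.72673,
so c = arccos(0.72673) = 0.75724 rad.
Distance = R·c = 3389.5 × 0.7572 ≈ 2567 km.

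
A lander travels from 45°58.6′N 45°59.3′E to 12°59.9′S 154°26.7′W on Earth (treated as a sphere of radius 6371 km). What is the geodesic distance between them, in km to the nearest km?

15876 km

Let φ₁ = 0.8024 rad, φ₂ = -0.2269 rad, and Δλ = 2.7850 rad.
cos c = sin φ₁ sin φ₂ + cos φ₁ cos φ₂ cos Δλ = (0.7191)(-0.2249) + (0.6950)(0.9744)(-0.9371) = -0.79627,
so c = arccos(-0.79627) = 2.49190 rad.
Distance = R·c = 6371 × 2.4919 ≈ 15876 km.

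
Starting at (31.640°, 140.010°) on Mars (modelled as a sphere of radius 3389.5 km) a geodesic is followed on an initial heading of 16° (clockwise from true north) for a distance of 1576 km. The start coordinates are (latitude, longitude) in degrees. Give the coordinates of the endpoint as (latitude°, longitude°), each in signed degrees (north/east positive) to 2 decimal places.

56.70°, 153.02°

Angular distance δ = d/R = 1576/3389.5 = 0.46497 rad; initial bearing θ = 0.2793 rad.
sin φ₂ = sin φ₁ cos δ + cos φ₁ sin δ cos θ = (0.5246)(0.8938) + (0.8514)(0.4484)(0.9613) = 0.8358, so φ₂ = 56.70°.
Δλ = atan2(sin θ sin δ cos φ₁, cos δ − sin φ₁ sin φ₂) = atan2(0.1052, 0.4554) = 13.011°.
λ₂ = 140.010° + 13.011° = 153.02°.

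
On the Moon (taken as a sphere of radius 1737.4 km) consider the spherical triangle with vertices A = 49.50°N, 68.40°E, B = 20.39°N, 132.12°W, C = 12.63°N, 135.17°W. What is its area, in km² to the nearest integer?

373413 km²

Side lengths (central angles): a = 0.1447, b = 1.9983, c = 1.8809 rad; semiperimeter s = 2.0120.
By l'Huilier's theorem, tan(E/4) = √[tan(s/2) tan((s−a)/2) tan((s−b)/2) tan((s−c)/2)], giving spherical excess E = 0.1237 rad.
Area = E·R² = 0.1237 × (1737.4)² ≈ 373413 km².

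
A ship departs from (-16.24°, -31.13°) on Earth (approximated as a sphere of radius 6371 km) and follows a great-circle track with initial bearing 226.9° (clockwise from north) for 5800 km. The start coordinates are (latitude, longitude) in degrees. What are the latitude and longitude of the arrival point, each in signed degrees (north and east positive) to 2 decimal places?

-43.60°, -83.91°

Angular distance δ = d/R = 5800/6371 = 0.91038 rad; initial bearing θ = 3.9602 rad.
sin φ₂ = sin φ₁ cos δ + cos φ₁ sin δ cos θ = (-0.2797)(0.6134) + (0.9601)(0.7897)(-0.6833) = -0.6896, so φ₂ = -43.60°.
Δλ = atan2(sin θ sin δ cos φ₁, cos δ − sin φ₁ sin φ₂) = atan2(-0.5536, 0.4206) = -52.776°.
λ₂ = -31.130° − 52.776° = -83.91°.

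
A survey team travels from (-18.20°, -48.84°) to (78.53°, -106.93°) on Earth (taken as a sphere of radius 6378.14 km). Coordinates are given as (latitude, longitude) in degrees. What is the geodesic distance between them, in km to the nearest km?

11344 km

Let φ₁ = -0.3176 rad, φ₂ = 1.3706 rad, and Δλ = -1.0139 rad.
cos c = sin φ₁ sin φ₂ + cos φ₁ cos φ₂ cos Δλ = (-0.3123)(0.9800) + (0.9500)(0.1989)(0.5286) = -0.20624,
so c = arccos(-0.20624) = 1.77853 rad.
Distance = R·c = 6378.14 × 1.7785 ≈ 11344 km.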